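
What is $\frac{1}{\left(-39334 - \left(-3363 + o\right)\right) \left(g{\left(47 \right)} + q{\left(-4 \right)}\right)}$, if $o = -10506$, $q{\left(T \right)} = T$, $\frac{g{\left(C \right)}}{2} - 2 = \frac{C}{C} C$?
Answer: $- \frac{1}{2393710} \approx -4.1776 \cdot 10^{-7}$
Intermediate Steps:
$g{\left(C \right)} = 4 + 2 C$ ($g{\left(C \right)} = 4 + 2 \frac{C}{C} C = 4 + 2 \cdot 1 C = 4 + 2 C$)
$\frac{1}{\left(-39334 - \left(-3363 + o\right)\right) \left(g{\left(47 \right)} + q{\left(-4 \right)}\right)} = \frac{1}{\left(-39334 + \left(3363 - -10506\right)\right) \left(\left(4 + 2 \cdot 47\right) - 4\right)} = \frac{1}{\left(-39334 + \left(3363 + 10506\right)\right) \left(\left(4 + 94\right) - 4\right)} = \frac{1}{\left(-39334 + 13869\right) \left(98 - 4\right)} = \frac{1}{\left(-25465\right) 94} = \frac{1}{-2393710} = - \frac{1}{2393710}$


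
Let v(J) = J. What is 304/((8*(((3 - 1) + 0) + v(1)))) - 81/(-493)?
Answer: 18977/1479 ≈ 12.831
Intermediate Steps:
304/((8*(((3 - 1) + 0) + v(1)))) - 81/(-493) = 304/((8*(((3 - 1) + 0) + 1))) - 81/(-493) = 304/((8*((2 + 0) + 1))) - 81*(-1/493) = 304/((8*(2 + 1))) + 81/493 = 304/((8*3)) + 81/493 = 304/24 + 81/493 = 304*(1/24) + 81/493 = 38/3 + 81/493 = 18977/1479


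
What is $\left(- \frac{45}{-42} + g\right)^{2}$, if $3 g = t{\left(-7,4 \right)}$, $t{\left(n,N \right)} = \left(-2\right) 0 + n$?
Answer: $\frac{2809}{1764} \approx 1.5924$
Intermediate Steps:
$t{\left(n,N \right)} = n$ ($t{\left(n,N \right)} = 0 + n = n$)
$g = - \frac{7}{3}$ ($g = \frac{1}{3} \left(-7\right) = - \frac{7}{3} \approx -2.3333$)
$\left(- \frac{45}{-42} + g\right)^{2} = \left(- \frac{45}{-42} - \frac{7}{3}\right)^{2} = \left(\left(-45\right) \left(- \frac{1}{42}\right) - \frac{7}{3}\right)^{2} = \left(\frac{15}{14} - \frac{7}{3}\right)^{2} = \left(- \frac{53}{42}\right)^{2} = \frac{2809}{1764}$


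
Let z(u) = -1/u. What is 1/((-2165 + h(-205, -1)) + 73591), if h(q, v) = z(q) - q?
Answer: 205/14684356 ≈ 1.3960e-5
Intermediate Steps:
h(q, v) = -q - 1/q (h(q, v) = -1/q - q = -q - 1/q)
1/((-2165 + h(-205, -1)) + 73591) = 1/((-2165 + (-1*(-205) - 1/(-205))) + 73591) = 1/((-2165 + (205 - 1*(-1/205))) + 73591) = 1/((-2165 + (205 + 1/205)) + 73591) = 1/((-2165 + 42026/205) + 73591) = 1/(-401799/205 + 73591) = 1/(14684356/205) = 205/14684356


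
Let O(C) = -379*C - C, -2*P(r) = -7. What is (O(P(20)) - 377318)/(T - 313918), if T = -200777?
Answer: 126216/171565 ≈ 0.73567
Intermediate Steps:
P(r) = 7/2 (P(r) = -1/2*(-7) = 7/2)
O(C) = -380*C
(O(P(20)) - 377318)/(T - 313918) = (-380*7/2 - 377318)/(-200777 - 313918) = (-1330 - 377318)/(-514695) = -378648*(-1/514695) = 126216/171565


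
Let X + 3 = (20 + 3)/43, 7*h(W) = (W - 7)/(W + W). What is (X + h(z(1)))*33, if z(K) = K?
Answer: -28743/301 ≈ -95.492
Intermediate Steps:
h(W) = (-7 + W)/(14*W) (h(W) = ((W - 7)/(W + W))/7 = ((-7 + W)/((2*W)))/7 = ((-7 + W)*(1/(2*W)))/7 = ((-7 + W)/(2*W))/7 = (-7 + W)/(14*W))
X = -106/43 (X = -3 + (20 + 3)/43 = -3 + 23*(1/43) = -3 + 23/43 = -106/43 ≈ -2.4651)
(X + h(z(1)))*33 = (-106/43 + (1/14)*(-7 + 1)/1)*33 = (-106/43 + (1/14)*1*(-6))*33 = (-106/43 - 3/7)*33 = -871/301*33 = -28743/301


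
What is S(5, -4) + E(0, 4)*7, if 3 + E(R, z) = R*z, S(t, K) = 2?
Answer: -19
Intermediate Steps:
E(R, z) = -3 + R*z
S(5, -4) + E(0, 4)*7 = 2 + (-3 + 0*4)*7 = 2 + (-3 + 0)*7 = 2 - 3*7 = 2 - 21 = -19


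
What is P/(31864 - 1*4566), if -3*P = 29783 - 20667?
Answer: -4558/40947 ≈ -0.11131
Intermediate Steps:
P = -9116/3 (P = -(29783 - 20667)/3 = -1/3*9116 = -9116/3 ≈ -3038.7)
P/(31864 - 1*4566) = -9116/(3*(31864 - 1*4566)) = -9116/(3*(31864 - 4566)) = -9116/3/27298 = -9116/3*1/27298 = -4558/40947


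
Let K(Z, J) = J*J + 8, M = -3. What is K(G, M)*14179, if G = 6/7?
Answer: 241043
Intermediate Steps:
G = 6/7 (G = 6*(1/7) = 6/7 ≈ 0.85714)
K(Z, J) = 8 + J**2 (K(Z, J) = J**2 + 8 = 8 + J**2)
K(G, M)*14179 = (8 + (-3)**2)*14179 = (8 + 9)*14179 = 17*14179 = 241043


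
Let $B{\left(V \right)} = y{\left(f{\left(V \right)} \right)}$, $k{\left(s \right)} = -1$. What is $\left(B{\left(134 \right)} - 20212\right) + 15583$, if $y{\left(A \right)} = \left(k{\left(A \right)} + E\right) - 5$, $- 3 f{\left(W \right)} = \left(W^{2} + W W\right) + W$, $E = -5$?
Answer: $-4640$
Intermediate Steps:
$f{\left(W \right)} = - \frac{2 W^{2}}{3} - \frac{W}{3}$ ($f{\left(W \right)} = - \frac{\left(W^{2} + W W\right) + W}{3} = - \frac{\left(W^{2} + W^{2}\right) + W}{3} = - \frac{2 W^{2} + W}{3} = - \frac{W + 2 W^{2}}{3} = - \frac{2 W^{2}}{3} - \frac{W}{3}$)
$y{\left(A \right)} = -11$ ($y{\left(A \right)} = \left(-1 - 5\right) - 5 = -6 - 5 = -11$)
$B{\left(V \right)} = -11$
$\left(B{\left(134 \right)} - 20212\right) + 15583 = \left(-11 - 20212\right) + 15583 = -20223 + 15583 = -4640$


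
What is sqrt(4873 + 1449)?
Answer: sqrt(6322) ≈ 79.511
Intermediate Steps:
sqrt(4873 + 1449) = sqrt(6322)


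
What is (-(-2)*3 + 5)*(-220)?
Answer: -2420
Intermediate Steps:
(-(-2)*3 + 5)*(-220) = (-2*(-3) + 5)*(-220) = (6 + 5)*(-220) = 11*(-220) = -2420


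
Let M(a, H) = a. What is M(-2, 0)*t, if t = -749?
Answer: 1498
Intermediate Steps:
M(-2, 0)*t = -2*(-749) = 1498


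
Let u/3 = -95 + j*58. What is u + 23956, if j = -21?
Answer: 20017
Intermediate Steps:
u = -3939 (u = 3*(-95 - 21*58) = 3*(-95 - 1218) = 3*(-1313) = -3939)
u + 23956 = -3939 + 23956 = 20017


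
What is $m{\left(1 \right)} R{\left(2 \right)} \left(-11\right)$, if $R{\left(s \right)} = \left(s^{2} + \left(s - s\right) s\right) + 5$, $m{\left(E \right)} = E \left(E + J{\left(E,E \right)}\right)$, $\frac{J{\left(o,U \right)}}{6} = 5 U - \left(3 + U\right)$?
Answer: $-693$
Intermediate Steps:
$J{\left(o,U \right)} = -18 + 24 U$ ($J{\left(o,U \right)} = 6 \left(5 U - \left(3 + U\right)\right) = 6 \left(-3 + 4 U\right) = -18 + 24 U$)
$m{\left(E \right)} = E \left(-18 + 25 E\right)$ ($m{\left(E \right)} = E \left(E + \left(-18 + 24 E\right)\right) = E \left(-18 + 25 E\right)$)
$R{\left(s \right)} = 5 + s^{2}$ ($R{\left(s \right)} = \left(s^{2} + 0 s\right) + 5 = \left(s^{2} + 0\right) + 5 = s^{2} + 5 = 5 + s^{2}$)
$m{\left(1 \right)} R{\left(2 \right)} \left(-11\right) = 1 \left(-18 + 25 \cdot 1\right) \left(5 + 2^{2}\right) \left(-11\right) = 1 \left(-18 + 25\right) \left(5 + 4\right) \left(-11\right) = 1 \cdot 7 \cdot 9 \left(-11\right) = 7 \cdot 9 \left(-11\right) = 63 \left(-11\right) = -693$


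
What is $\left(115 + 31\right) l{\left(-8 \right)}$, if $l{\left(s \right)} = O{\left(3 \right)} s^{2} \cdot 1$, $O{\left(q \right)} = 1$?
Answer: $9344$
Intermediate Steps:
$l{\left(s \right)} = s^{2}$ ($l{\left(s \right)} = 1 s^{2} \cdot 1 = s^{2} \cdot 1 = s^{2}$)
$\left(115 + 31\right) l{\left(-8 \right)} = \left(115 + 31\right) \left(-8\right)^{2} = 146 \cdot 64 = 9344$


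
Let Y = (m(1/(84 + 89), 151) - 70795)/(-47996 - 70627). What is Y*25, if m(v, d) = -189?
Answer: 1774600/118623 ≈ 14.960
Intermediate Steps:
Y = 70984/118623 (Y = (-189 - 70795)/(-47996 - 70627) = -70984/(-118623) = -70984*(-1/118623) = 70984/118623 ≈ 0.59840)
Y*25 = (70984/118623)*25 = 1774600/118623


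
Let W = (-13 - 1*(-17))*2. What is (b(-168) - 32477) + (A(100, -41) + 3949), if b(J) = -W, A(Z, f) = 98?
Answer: -28438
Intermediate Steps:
W = 8 (W = (-13 + 17)*2 = 4*2 = 8)
b(J) = -8 (b(J) = -1*8 = -8)
(b(-168) - 32477) + (A(100, -41) + 3949) = (-8 - 32477) + (98 + 3949) = -32485 + 4047 = -28438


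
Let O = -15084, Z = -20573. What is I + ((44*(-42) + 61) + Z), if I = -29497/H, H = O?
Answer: -337248743/15084 ≈ -22358.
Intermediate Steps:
H = -15084
I = 29497/15084 (I = -29497/(-15084) = -29497*(-1/15084) = 29497/15084 ≈ 1.9555)
I + ((44*(-42) + 61) + Z) = 29497/15084 + ((44*(-42) + 61) - 20573) = 29497/15084 + ((-1848 + 61) - 20573) = 29497/15084 + (-1787 - 20573) = 29497/15084 - 22360 = -337248743/15084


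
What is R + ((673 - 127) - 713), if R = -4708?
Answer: -4875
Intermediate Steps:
R + ((673 - 127) - 713) = -4708 + ((673 - 127) - 713) = -4708 + (546 - 713) = -4708 - 167 = -4875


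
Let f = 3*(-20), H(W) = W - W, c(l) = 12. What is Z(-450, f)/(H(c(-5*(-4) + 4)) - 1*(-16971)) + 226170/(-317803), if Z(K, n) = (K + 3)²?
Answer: 19887189519/1797811571 ≈ 11.062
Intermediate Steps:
H(W) = 0
f = -60
Z(K, n) = (3 + K)²
Z(-450, f)/(H(c(-5*(-4) + 4)) - 1*(-16971)) + 226170/(-317803) = (3 - 450)²/(0 - 1*(-16971)) + 226170/(-317803) = (-447)²/(0 + 16971) + 226170*(-1/317803) = 199809/16971 - 226170/317803 = 199809*(1/16971) - 226170/317803 = 66603/5657 - 226170/317803 = 19887189519/1797811571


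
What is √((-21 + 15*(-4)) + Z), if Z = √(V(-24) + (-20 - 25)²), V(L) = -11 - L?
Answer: √(-81 + √2038) ≈ 5.988*I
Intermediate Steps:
Z = √2038 (Z = √((-11 - 1*(-24)) + (-20 - 25)²) = √((-11 + 24) + (-45)²) = √(13 + 2025) = √2038 ≈ 45.144)
√((-21 + 15*(-4)) + Z) = √((-21 + 15*(-4)) + √2038) = √((-21 - 60) + √2038) = √(-81 + √2038)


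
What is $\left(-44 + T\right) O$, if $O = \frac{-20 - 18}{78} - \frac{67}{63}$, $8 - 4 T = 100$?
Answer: $\frac{85090}{819} \approx 103.9$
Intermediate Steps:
$T = -23$ ($T = 2 - 25 = -23$)
$O = - \frac{1270}{819}$ ($O = \left(-38\right) \frac{1}{78} - \frac{67}{63} = - \frac{19}{39} - \frac{67}{63} = - \frac{1270}{819} \approx -1.5507$)
$\left(-44 + T\right) O = \left(-44 - 23\right) \left(- \frac{1270}{819}\right) = \left(-67\right) \left(- \frac{1270}{819}\right) = \frac{85090}{819}$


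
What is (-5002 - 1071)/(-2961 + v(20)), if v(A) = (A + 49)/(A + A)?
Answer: 242920/118371 ≈ 2.0522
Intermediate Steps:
v(A) = (49 + A)/(2*A) (v(A) = (49 + A)/((2*A)) = (49 + A)*(1/(2*A)) = (49 + A)/(2*A))
(-5002 - 1071)/(-2961 + v(20)) = (-5002 - 1071)/(-2961 + (½)*(49 + 20)/20) = -6073/(-2961 + (½)*(1/20)*69) = -6073/(-2961 + 69/40) = -6073/(-118371/40) = -6073*(-40/118371) = 242920/118371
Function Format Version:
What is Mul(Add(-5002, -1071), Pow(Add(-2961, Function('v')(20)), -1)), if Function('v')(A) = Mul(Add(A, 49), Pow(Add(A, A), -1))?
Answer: Rational(242920, 118371) ≈ 2.0522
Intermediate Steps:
Function('v')(A) = Mul(Rational(1, 2), Pow(A, -1), Add(49, A)) (Function('v')(A) = Mul(Add(49, A), Pow(Mul(2, A), -1)) = Mul(Add(49, A), Mul(Rational(1, 2), Pow(A, -1))) = Mul(Rational(1, 2), Pow(A, -1), Add(49, A)))
Mul(Add(-5002, -1071), Pow(Add(-2961, Function('v')(20)), -1)) = Mul(Add(-5002, -1071), Pow(Add(-2961, Mul(Rational(1, 2), Pow(20, -1), Add(49, 20))), -1)) = Mul(-6073, Pow(Add(-2961, Mul(Rational(1, 2), Rational(1, 20), 69)), -1)) = Mul(-6073, Pow(Add(-2961, Rational(69, 40)), -1)) = Mul(-6073, Pow(Rational(-118371, 40), -1)) = Mul(-6073, Rational(-40, 118371)) = Rational(242920, 118371)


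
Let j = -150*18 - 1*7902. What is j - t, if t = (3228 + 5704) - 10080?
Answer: -9454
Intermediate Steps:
j = -10602 (j = -2700 - 7902 = -10602)
t = -1148 (t = 8932 - 10080 = -1148)
j - t = -10602 - 1*(-1148) = -10602 + 1148 = -9454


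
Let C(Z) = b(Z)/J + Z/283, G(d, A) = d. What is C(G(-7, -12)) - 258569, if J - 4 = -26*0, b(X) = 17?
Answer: -292695325/1132 ≈ -2.5856e+5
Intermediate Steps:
J = 4 (J = 4 - 26*0 = 4 + 0 = 4)
C(Z) = 17/4 + Z/283
C(G(-7, -12)) - 258569 = (17/4 + (1/283)*(-7)) - 258569 = (17/4 - 7/283) - 258569 = 4783/1132 - 258569 = -292695325/1132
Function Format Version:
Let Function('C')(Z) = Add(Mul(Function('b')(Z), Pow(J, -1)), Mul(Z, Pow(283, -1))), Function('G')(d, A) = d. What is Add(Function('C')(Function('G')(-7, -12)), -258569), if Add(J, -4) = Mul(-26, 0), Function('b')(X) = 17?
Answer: Rational(-292695325, 1132) ≈ -2.5856e+5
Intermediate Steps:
J = 4 (J = Add(4, Mul(-26, 0)) = Add(4, 0) = 4)
Function('C')(Z) = Add(Rational(17, 4), Mul(Rational(1, 283), Z)) (Function('C')(Z) = Add(Mul(17, Pow(4, -1)), Mul(Z, Pow(283, -1))) = Add(Mul(17, Rational(1, 4)), Mul(Z, Rational(1, 283))) = Add(Rational(17, 4), Mul(Rational(1, 283), Z)))
Add(Function('C')(Function('G')(-7, -12)), -258569) = Add(Add(Rational(17, 4), Mul(Rational(1, 283), -7)), -258569) = Add(Add(Rational(17, 4), Rational(-7, 283)), -258569) = Add(Rational(4783, 1132), -258569) = Rational(-292695325, 1132)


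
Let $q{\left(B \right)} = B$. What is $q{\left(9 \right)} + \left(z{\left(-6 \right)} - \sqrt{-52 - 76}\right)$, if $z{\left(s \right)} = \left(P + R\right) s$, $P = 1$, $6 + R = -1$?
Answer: $45 - 8 i \sqrt{2} \approx 45.0 - 11.314 i$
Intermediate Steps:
$R = -7$ ($R = -6 - 1 = -7$)
$z{\left(s \right)} = - 6 s$ ($z{\left(s \right)} = \left(1 - 7\right) s = - 6 s$)
$q{\left(9 \right)} + \left(z{\left(-6 \right)} - \sqrt{-52 - 76}\right) = 9 - \left(-36 + \sqrt{-52 - 76}\right) = 9 + \left(36 - \sqrt{-128}\right) = 9 + \left(36 - 8 i \sqrt{2}\right) = 45 - 8 i \sqrt{2}$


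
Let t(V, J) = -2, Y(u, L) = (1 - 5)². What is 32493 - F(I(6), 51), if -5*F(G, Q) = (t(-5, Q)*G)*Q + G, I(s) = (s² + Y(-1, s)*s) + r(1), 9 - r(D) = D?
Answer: 29665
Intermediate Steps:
Y(u, L) = 16 (Y(u, L) = (-4)² = 16)
r(D) = 9 - D
I(s) = 8 + s² + 16*s (I(s) = (s² + 16*s) + (9 - 1*1) = (s² + 16*s) + (9 - 1) = (s² + 16*s) + 8 = 8 + s² + 16*s)
F(G, Q) = -G/5 + 2*G*Q/5 (F(G, Q) = -((-2*G)*Q + G)/5 = -(-2*G*Q + G)/5 = -(G - 2*G*Q)/5 = -G/5 + 2*G*Q/5)
32493 - F(I(6), 51) = 32493 - (8 + 6² + 16*6)*(-1 + 2*51)/5 = 32493 - (8 + 36 + 96)*(-1 + 102)/5 = 32493 - 140*101/5 = 32493 - 1*2828 = 32493 - 2828 = 29665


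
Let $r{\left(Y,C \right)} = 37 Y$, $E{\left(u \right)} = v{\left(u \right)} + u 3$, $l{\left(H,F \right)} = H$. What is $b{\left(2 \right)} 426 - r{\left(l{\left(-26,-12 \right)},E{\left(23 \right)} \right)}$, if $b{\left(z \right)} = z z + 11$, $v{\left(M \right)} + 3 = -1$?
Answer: $7352$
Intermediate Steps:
$v{\left(M \right)} = -4$ ($v{\left(M \right)} = -3 - 1 = -4$)
$b{\left(z \right)} = 11 + z^{2}$ ($b{\left(z \right)} = z^{2} + 11 = 11 + z^{2}$)
$E{\left(u \right)} = -4 + 3 u$ ($E{\left(u \right)} = -4 + u 3 = -4 + 3 u$)
$b{\left(2 \right)} 426 - r{\left(l{\left(-26,-12 \right)},E{\left(23 \right)} \right)} = \left(11 + 2^{2}\right) 426 - 37 \left(-26\right) = \left(11 + 4\right) 426 - -962 = 15 \cdot 426 + 962 = 6390 + 962 = 7352$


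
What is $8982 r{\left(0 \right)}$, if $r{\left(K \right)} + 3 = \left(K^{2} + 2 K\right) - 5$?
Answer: $-71856$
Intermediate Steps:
$r{\left(K \right)} = -8 + K^{2} + 2 K$ ($r{\left(K \right)} = -3 - \left(5 - K^{2} - 2 K\right) = -3 + \left(-5 + K^{2} + 2 K\right) = -8 + K^{2} + 2 K$)
$8982 r{\left(0 \right)} = 8982 \left(-8 + 0^{2} + 2 \cdot 0\right) = 8982 \left(-8 + 0 + 0\right) = 8982 \left(-8\right) = -71856$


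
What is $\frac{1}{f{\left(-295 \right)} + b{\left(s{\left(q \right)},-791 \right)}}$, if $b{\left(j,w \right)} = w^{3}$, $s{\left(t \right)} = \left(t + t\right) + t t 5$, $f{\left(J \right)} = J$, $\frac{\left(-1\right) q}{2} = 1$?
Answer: $- \frac{1}{494913966} \approx -2.0206 \cdot 10^{-9}$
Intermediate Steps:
$q = -2$ ($q = \left(-2\right) 1 = -2$)
$s{\left(t \right)} = 2 t + 5 t^{2}$ ($s{\left(t \right)} = 2 t + t^{2} \cdot 5 = 2 t + 5 t^{2}$)
$\frac{1}{f{\left(-295 \right)} + b{\left(s{\left(q \right)},-791 \right)}} = \frac{1}{-295 + \left(-791\right)^{3}} = \frac{1}{-295 - 494913671} = \frac{1}{-494913966} = - \frac{1}{494913966}$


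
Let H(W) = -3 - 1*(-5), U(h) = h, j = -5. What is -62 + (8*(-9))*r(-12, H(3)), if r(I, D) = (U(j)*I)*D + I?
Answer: -7838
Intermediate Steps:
H(W) = 2 (H(W) = -3 + 5 = 2)
r(I, D) = I - 5*D*I (r(I, D) = (-5*I)*D + I = -5*D*I + I = I - 5*D*I)
-62 + (8*(-9))*r(-12, H(3)) = -62 + (8*(-9))*(-12*(1 - 5*2)) = -62 - (-864)*(1 - 10) = -62 - (-864)*(-9) = -62 - 72*108 = -62 - 7776 = -7838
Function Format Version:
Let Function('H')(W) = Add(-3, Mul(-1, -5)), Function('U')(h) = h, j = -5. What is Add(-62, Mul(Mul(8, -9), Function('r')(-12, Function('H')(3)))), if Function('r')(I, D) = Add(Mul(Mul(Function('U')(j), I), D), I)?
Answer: -7838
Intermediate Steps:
Function('H')(W) = 2 (Function('H')(W) = Add(-3, 5) = 2)
Function('r')(I, D) = Add(I, Mul(-5, D, I)) (Function('r')(I, D) = Add(Mul(Mul(-5, I), D), I) = Add(Mul(-5, D, I), I) = Add(I, Mul(-5, D, I)))
Add(-62, Mul(Mul(8, -9), Function('r')(-12, Function('H')(3)))) = Add(-62, Mul(Mul(8, -9), Mul(-12, Add(1, Mul(-5, 2))))) = Add(-62, Mul(-72, Mul(-12, Add(1, -10)))) = Add(-62, Mul(-72, Mul(-12, -9))) = Add(-62, Mul(-72, 108)) = Add(-62, -7776) = -7838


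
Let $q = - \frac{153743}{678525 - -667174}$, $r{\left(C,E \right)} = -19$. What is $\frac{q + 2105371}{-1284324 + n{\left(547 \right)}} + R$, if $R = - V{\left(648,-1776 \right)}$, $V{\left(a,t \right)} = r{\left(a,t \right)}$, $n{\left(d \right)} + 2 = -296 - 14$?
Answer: $\frac{15006369367565}{864366690282} \approx 17.361$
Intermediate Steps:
$n{\left(d \right)} = -312$ ($n{\left(d \right)} = -2 - 310 = -312$)
$q = - \frac{153743}{1345699}$ ($q = - \frac{153743}{678525 + 667174} = - \frac{153743}{1345699} \approx -0.11425$)
$V{\left(a,t \right)} = -19$
$R = 19$ ($R = \left(-1\right) \left(-19\right) = 19$)
$\frac{q + 2105371}{-1284324 + n{\left(547 \right)}} + R = \frac{- \frac{153743}{1345699} + 2105371}{-1284324 - 312} + 19 = \frac{2833195495586}{1345699 \left(-1284636\right)} + 19 = \frac{2833195495586}{1345699} \left(- \frac{1}{1284636}\right) + 19 = - \frac{1416597747793}{864366690282} + 19 = \frac{15006369367565}{864366690282}$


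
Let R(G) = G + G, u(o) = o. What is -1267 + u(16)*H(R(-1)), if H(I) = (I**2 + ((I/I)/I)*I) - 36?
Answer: -1763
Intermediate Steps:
R(G) = 2*G
H(I) = -35 + I**2 (H(I) = (I**2 + (1/I)*I) - 36 = (I**2 + I/I) - 36 = (I**2 + 1) - 36 = (1 + I**2) - 36 = -35 + I**2)
-1267 + u(16)*H(R(-1)) = -1267 + 16*(-35 + (2*(-1))**2) = -1267 + 16*(-35 + (-2)**2) = -1267 + 16*(-35 + 4) = -1267 + 16*(-31) = -1267 - 496 = -1763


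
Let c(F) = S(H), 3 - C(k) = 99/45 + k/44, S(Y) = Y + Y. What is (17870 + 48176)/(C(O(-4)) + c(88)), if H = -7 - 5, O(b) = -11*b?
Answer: -330230/121 ≈ -2729.2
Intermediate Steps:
H = -12
S(Y) = 2*Y
C(k) = ⅘ - k/44 (C(k) = 3 - (99/45 + k/44) = 3 - (99*(1/45) + k*(1/44)) = 3 - (11/5 + k/44) = 3 + (-11/5 - k/44) = ⅘ - k/44)
c(F) = -24 (c(F) = 2*(-12) = -24)
(17870 + 48176)/(C(O(-4)) + c(88)) = (17870 + 48176)/((⅘ - (-1)*(-4)/4) - 24) = 66046/((⅘ - 1/44*44) - 24) = 66046/((⅘ - 1) - 24) = 66046/(-⅕ - 24) = 66046/(-121/5) = 66046*(-5/121) = -330230/121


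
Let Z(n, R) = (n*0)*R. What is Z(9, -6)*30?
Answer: 0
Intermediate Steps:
Z(n, R) = 0 (Z(n, R) = 0*R = 0)
Z(9, -6)*30 = 0*30 = 0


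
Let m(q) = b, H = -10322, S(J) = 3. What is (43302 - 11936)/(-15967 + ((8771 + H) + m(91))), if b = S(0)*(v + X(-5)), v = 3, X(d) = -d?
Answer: -15683/8747 ≈ -1.7930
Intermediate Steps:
b = 24 (b = 3*(3 - 1*(-5)) = 3*(3 + 5) = 3*8 = 24)
m(q) = 24
(43302 - 11936)/(-15967 + ((8771 + H) + m(91))) = (43302 - 11936)/(-15967 + ((8771 - 10322) + 24)) = 31366/(-15967 + (-1551 + 24)) = 31366/(-15967 - 1527) = 31366/(-17494) = 31366*(-1/17494) = -15683/8747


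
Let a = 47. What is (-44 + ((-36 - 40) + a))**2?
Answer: 5329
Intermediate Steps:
(-44 + ((-36 - 40) + a))**2 = (-44 + ((-36 - 40) + 47))**2 = (-44 + (-76 + 47))**2 = (-44 - 29)**2 = (-73)**2 = 5329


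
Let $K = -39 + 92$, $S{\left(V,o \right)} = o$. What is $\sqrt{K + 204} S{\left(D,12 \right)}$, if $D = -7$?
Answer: $12 \sqrt{257} \approx 192.37$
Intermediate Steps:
$K = 53$
$\sqrt{K + 204} S{\left(D,12 \right)} = \sqrt{53 + 204} \cdot 12 = \sqrt{257} \cdot 12 = 12 \sqrt{257}$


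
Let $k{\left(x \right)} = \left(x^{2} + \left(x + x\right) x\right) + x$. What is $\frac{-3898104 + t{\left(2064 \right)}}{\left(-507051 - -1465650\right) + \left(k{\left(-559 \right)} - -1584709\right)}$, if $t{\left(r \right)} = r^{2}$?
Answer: $\frac{15083}{145008} \approx 0.10401$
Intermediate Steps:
$k{\left(x \right)} = x + 3 x^{2}$ ($k{\left(x \right)} = \left(x^{2} + 2 x x\right) + x = \left(x^{2} + 2 x^{2}\right) + x = 3 x^{2} + x = x + 3 x^{2}$)
$\frac{-3898104 + t{\left(2064 \right)}}{\left(-507051 - -1465650\right) + \left(k{\left(-559 \right)} - -1584709\right)} = \frac{-3898104 + 2064^{2}}{\left(-507051 - -1465650\right) - \left(-1584709 + 559 \left(1 + 3 \left(-559\right)\right)\right)} = \frac{-3898104 + 4260096}{\left(-507051 + 1465650\right) + \left(- 559 \left(1 - 1677\right) + 1584709\right)} = \frac{361992}{958599 + \left(\left(-559\right) \left(-1676\right) + 1584709\right)} = \frac{361992}{958599 + \left(936884 + 1584709\right)} = \frac{361992}{958599 + 2521593} = \frac{361992}{3480192} = 361992 \cdot \frac{1}{3480192} = \frac{15083}{145008}$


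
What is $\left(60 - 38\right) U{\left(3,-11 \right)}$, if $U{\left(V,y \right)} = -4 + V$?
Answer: $-22$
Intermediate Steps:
$\left(60 - 38\right) U{\left(3,-11 \right)} = \left(60 - 38\right) \left(-4 + 3\right) = 22 \left(-1\right) = -22$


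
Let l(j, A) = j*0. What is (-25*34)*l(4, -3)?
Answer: 0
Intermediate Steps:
l(j, A) = 0
(-25*34)*l(4, -3) = -25*34*0 = -850*0 = 0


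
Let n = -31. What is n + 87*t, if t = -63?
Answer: -5512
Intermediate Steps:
n + 87*t = -31 + 87*(-63) = -31 - 5481 = -5512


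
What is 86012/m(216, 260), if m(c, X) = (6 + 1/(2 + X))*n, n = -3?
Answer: -22535144/4719 ≈ -4775.4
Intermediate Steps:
m(c, X) = -18 - 3/(2 + X) (m(c, X) = (6 + 1/(2 + X))*(-3) = -18 - 3/(2 + X))
86012/m(216, 260) = 86012/((3*(-13 - 6*260)/(2 + 260))) = 86012/((3*(-13 - 1560)/262)) = 86012/((3*(1/262)*(-1573))) = 86012/(-4719/262) = 86012*(-262/4719) = -22535144/4719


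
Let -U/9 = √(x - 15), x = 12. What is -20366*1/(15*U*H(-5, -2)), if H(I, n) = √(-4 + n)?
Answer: -10183*√2/405 ≈ -35.558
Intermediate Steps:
U = -9*I*√3 (U = -9*√(12 - 15) = -9*I*√3 ≈ -15.588*I)
-20366*1/(15*U*H(-5, -2)) = -20366*I*√3/(405*√(-4 - 2)) = -20366*√2/810 = -10183*√2/405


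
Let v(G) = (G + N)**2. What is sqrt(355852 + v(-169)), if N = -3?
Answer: 2*sqrt(96359) ≈ 620.83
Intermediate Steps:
v(G) = (-3 + G)**2 (v(G) = (G - 3)**2 = (-3 + G)**2)
sqrt(355852 + v(-169)) = sqrt(355852 + (-3 - 169)**2) = sqrt(355852 + (-172)**2) = sqrt(355852 + 29584) = sqrt(385436) = 2*sqrt(96359)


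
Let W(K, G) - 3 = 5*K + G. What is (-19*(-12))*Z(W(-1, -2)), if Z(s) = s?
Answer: -912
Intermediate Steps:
W(K, G) = 3 + G + 5*K (W(K, G) = 3 + (5*K + G) = 3 + (G + 5*K) = 3 + G + 5*K)
(-19*(-12))*Z(W(-1, -2)) = (-19*(-12))*(3 - 2 + 5*(-1)) = 228*(3 - 2 - 5) = 228*(-4) = -912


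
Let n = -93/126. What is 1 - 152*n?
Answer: 2377/21 ≈ 113.19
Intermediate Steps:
n = -31/42 (n = -93*1/126 = -31/42 ≈ -0.73810)
1 - 152*n = 1 - 152*(-31/42) = 1 + 2356/21 = 2377/21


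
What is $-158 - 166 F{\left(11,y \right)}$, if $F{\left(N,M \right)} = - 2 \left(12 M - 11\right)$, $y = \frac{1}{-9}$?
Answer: $- \frac{12758}{3} \approx -4252.7$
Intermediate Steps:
$y = - \frac{1}{9} \approx -0.11111$
$F{\left(N,M \right)} = 22 - 24 M$ ($F{\left(N,M \right)} = - 2 \left(-11 + 12 M\right) = 22 - 24 M$)
$-158 - 166 F{\left(11,y \right)} = -158 - 166 \left(22 - - \frac{8}{3}\right) = -158 - 166 \left(22 + \frac{8}{3}\right) = -158 - \frac{12284}{3} = - \frac{12758}{3}$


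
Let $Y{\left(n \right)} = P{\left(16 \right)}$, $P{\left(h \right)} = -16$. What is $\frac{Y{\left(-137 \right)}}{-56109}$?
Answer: $\frac{16}{56109} \approx 0.00028516$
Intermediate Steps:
$Y{\left(n \right)} = -16$
$\frac{Y{\left(-137 \right)}}{-56109} = - \frac{16}{-56109} = \left(-16\right) \left(- \frac{1}{56109}\right) = \frac{16}{56109}$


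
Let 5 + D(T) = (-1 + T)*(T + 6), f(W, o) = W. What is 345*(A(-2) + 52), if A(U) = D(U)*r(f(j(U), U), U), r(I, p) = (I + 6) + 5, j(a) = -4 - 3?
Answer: -5520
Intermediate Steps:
j(a) = -7
r(I, p) = 11 + I (r(I, p) = (6 + I) + 5 = 11 + I)
D(T) = -5 + (-1 + T)*(6 + T) (D(T) = -5 + (-1 + T)*(T + 6) = -5 + (-1 + T)*(6 + T))
A(U) = -44 + 4*U² + 20*U (A(U) = (-11 + U² + 5*U)*(11 - 7) = (-11 + U² + 5*U)*4 = -44 + 4*U² + 20*U)
345*(A(-2) + 52) = 345*((-44 + 4*(-2)² + 20*(-2)) + 52) = 345*((-44 + 4*4 - 40) + 52) = 345*((-44 + 16 - 40) + 52) = 345*(-68 + 52) = 345*(-16) = -5520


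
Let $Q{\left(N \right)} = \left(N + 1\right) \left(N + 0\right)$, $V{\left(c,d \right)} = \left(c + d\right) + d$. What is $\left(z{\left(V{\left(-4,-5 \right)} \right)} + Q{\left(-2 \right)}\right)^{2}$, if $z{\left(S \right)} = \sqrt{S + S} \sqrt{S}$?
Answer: $396 - 56 \sqrt{2} \approx 316.8$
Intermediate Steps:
$V{\left(c,d \right)} = c + 2 d$
$z{\left(S \right)} = S \sqrt{2}$ ($z{\left(S \right)} = \sqrt{2 S} \sqrt{S} = \sqrt{2} \sqrt{S} \sqrt{S} = S \sqrt{2}$)
$Q{\left(N \right)} = N \left(1 + N\right)$ ($Q{\left(N \right)} = \left(1 + N\right) N = N \left(1 + N\right)$)
$\left(z{\left(V{\left(-4,-5 \right)} \right)} + Q{\left(-2 \right)}\right)^{2} = \left(\left(-4 + 2 \left(-5\right)\right) \sqrt{2} - 2 \left(1 - 2\right)\right)^{2} = \left(\left(-4 - 10\right) \sqrt{2} - -2\right)^{2} = \left(- 14 \sqrt{2} + 2\right)^{2} = \left(2 - 14 \sqrt{2}\right)^{2}$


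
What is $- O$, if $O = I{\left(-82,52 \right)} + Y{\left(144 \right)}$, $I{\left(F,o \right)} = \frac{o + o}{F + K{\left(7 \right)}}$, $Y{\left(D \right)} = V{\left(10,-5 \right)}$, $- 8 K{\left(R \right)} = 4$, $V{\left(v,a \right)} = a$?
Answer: $\frac{1033}{165} \approx 6.2606$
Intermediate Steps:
$K{\left(R \right)} = - \frac{1}{2}$ ($K{\left(R \right)} = \left(- \frac{1}{8}\right) 4 = - \frac{1}{2}$)
$Y{\left(D \right)} = -5$
$I{\left(F,o \right)} = \frac{2 o}{- \frac{1}{2} + F}$ ($I{\left(F,o \right)} = \frac{o + o}{F - \frac{1}{2}} = \frac{2 o}{- \frac{1}{2} + F}$)
$O = - \frac{1033}{165}$ ($O = 4 \cdot 52 \frac{1}{-1 + 2 \left(-82\right)} - 5 = 4 \cdot 52 \frac{1}{-1 - 164} - 5 = 4 \cdot 52 \frac{1}{-165} - 5 = 4 \cdot 52 \left(- \frac{1}{165}\right) - 5 = - \frac{208}{165} - 5 = - \frac{1033}{165} \approx -6.2606$)
$- O = \left(-1\right) \left(- \frac{1033}{165}\right) = \frac{1033}{165}$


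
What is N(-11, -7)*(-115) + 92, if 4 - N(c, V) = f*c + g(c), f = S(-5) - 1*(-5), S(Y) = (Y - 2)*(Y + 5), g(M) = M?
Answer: -7958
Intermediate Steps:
S(Y) = (-2 + Y)*(5 + Y)
f = 5 (f = (-10 + (-5)² + 3*(-5)) - 1*(-5) = (-10 + 25 - 15) + 5 = 0 + 5 = 5)
N(c, V) = 4 - 6*c (N(c, V) = 4 - (5*c + c) = 4 - 6*c)
N(-11, -7)*(-115) + 92 = (4 - 6*(-11))*(-115) + 92 = (4 + 66)*(-115) + 92 = 70*(-115) + 92 = -8050 + 92 = -7958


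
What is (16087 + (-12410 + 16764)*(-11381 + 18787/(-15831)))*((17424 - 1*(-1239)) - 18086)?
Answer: -452540334664315/15831 ≈ -2.8586e+10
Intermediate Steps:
(16087 + (-12410 + 16764)*(-11381 + 18787/(-15831)))*((17424 - 1*(-1239)) - 18086) = (16087 + 4354*(-11381 + 18787*(-1/15831)))*((17424 + 1239) - 18086) = (16087 + 4354*(-11381 - 18787/15831))*(18663 - 18086) = (16087 + 4354*(-180191398/15831))*577 = (16087 - 784553346892/15831)*577 = -784298673595/15831*577 = -452540334664315/15831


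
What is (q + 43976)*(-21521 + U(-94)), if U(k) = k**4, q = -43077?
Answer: 70169984125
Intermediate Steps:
(q + 43976)*(-21521 + U(-94)) = (-43077 + 43976)*(-21521 + (-94)**4) = 899*(-21521 + 78074896) = 899*78053375 = 70169984125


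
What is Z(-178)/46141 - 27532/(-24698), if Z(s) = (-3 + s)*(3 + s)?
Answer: 1026331581/569795209 ≈ 1.8012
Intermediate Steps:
Z(-178)/46141 - 27532/(-24698) = (-9 + (-178)**2)/46141 - 27532/(-24698) = (-9 + 31684)*(1/46141) - 27532*(-1/24698) = 31675*(1/46141) + 13766/12349 = 31675/46141 + 13766/12349 = 1026331581/569795209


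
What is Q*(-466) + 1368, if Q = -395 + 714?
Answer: -147286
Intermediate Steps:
Q = 319
Q*(-466) + 1368 = 319*(-466) + 1368 = -148654 + 1368 = -147286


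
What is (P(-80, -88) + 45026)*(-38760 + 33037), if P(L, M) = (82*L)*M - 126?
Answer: -3560736140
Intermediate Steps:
P(L, M) = -126 + 82*L*M (P(L, M) = 82*L*M - 126 = -126 + 82*L*M)
(P(-80, -88) + 45026)*(-38760 + 33037) = ((-126 + 82*(-80)*(-88)) + 45026)*(-38760 + 33037) = ((-126 + 577280) + 45026)*(-5723) = (577154 + 45026)*(-5723) = 622180*(-5723) = -3560736140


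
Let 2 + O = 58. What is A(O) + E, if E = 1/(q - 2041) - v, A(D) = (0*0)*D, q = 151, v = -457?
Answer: 863729/1890 ≈ 457.00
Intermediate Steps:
O = 56 (O = -2 + 58 = 56)
A(D) = 0 (A(D) = 0*D = 0)
E = 863729/1890 (E = 1/(151 - 2041) - 1*(-457) = 1/(-1890) + 457 = -1/1890 + 457 = 863729/1890 ≈ 457.00)
A(O) + E = 0 + 863729/1890 = 863729/1890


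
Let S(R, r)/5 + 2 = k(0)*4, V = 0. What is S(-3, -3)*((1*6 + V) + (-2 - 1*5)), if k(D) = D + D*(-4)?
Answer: 10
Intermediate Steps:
k(D) = -3*D (k(D) = D - 4*D = -3*D)
S(R, r) = -10 (S(R, r) = -10 + 5*(-3*0*4) = -10 + 5*(0*4) = -10 + 5*0 = -10 + 0 = -10)
S(-3, -3)*((1*6 + V) + (-2 - 1*5)) = -10*((1*6 + 0) + (-2 - 1*5)) = -10*((6 + 0) + (-2 - 5)) = -10*(6 - 7) = -10*(-1) = 10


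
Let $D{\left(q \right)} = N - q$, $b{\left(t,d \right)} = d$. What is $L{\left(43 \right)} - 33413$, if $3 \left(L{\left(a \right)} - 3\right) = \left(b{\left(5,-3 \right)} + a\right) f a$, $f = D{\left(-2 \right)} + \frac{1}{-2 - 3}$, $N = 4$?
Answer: $- \frac{90254}{3} \approx -30085.0$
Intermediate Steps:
$D{\left(q \right)} = 4 - q$
$f = \frac{29}{5}$ ($f = \left(4 - -2\right) + \frac{1}{-2 - 3} = \left(4 + 2\right) + \frac{1}{-5} = 6 - \frac{1}{5} = \frac{29}{5} \approx 5.8$)
$L{\left(a \right)} = 3 + \frac{a \left(- \frac{87}{5} + \frac{29 a}{5}\right)}{3}$ ($L{\left(a \right)} = 3 + \frac{\left(-3 + a\right) \frac{29}{5} a}{3} = 3 + \frac{\left(- \frac{87}{5} + \frac{29 a}{5}\right) a}{3} = 3 + \frac{a \left(- \frac{87}{5} + \frac{29 a}{5}\right)}{3}$)
$L{\left(43 \right)} - 33413 = \left(3 - \frac{1247}{5} + \frac{29 \cdot 43^{2}}{15}\right) - 33413 = \left(3 - \frac{1247}{5} + \frac{29}{15} \cdot 1849\right) - 33413 = \left(3 - \frac{1247}{5} + \frac{53621}{15}\right) - 33413 = \frac{9985}{3} - 33413 = - \frac{90254}{3}$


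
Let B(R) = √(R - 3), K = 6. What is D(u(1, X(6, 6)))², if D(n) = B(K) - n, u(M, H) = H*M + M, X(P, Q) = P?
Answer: (7 - √3)² ≈ 27.751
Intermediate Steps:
u(M, H) = M + H*M
B(R) = √(-3 + R)
D(n) = √3 - n (D(n) = √(-3 + 6) - n = √3 - n)
D(u(1, X(6, 6)))² = (√3 - (1 + 6))² = (√3 - 7)² = (-7 + √3)²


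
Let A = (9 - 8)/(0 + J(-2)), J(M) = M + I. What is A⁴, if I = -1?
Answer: 1/81 ≈ 0.012346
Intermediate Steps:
J(M) = -1 + M (J(M) = M - 1 = -1 + M)
A = -⅓ (A = (9 - 8)/(0 + (-1 - 2)) = 1/(0 - 3) = 1/(-3) = 1*(-⅓) = -⅓ ≈ -0.33333)
A⁴ = (-⅓)⁴ = 1/81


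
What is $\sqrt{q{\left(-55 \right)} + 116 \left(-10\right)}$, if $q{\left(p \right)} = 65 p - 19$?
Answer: $i \sqrt{4754} \approx 68.949 i$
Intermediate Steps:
$q{\left(p \right)} = -19 + 65 p$
$\sqrt{q{\left(-55 \right)} + 116 \left(-10\right)} = \sqrt{\left(-19 + 65 \left(-55\right)\right) + 116 \left(-10\right)} = \sqrt{\left(-19 - 3575\right) - 1160} = \sqrt{-3594 - 1160} = \sqrt{-4754} = i \sqrt{4754}$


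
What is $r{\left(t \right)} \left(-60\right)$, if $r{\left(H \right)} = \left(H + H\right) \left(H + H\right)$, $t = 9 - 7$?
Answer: $-960$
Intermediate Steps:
$t = 2$ ($t = 9 - 7 = 2$)
$r{\left(H \right)} = 4 H^{2}$ ($r{\left(H \right)} = 2 H 2 H = 4 H^{2}$)
$r{\left(t \right)} \left(-60\right) = 4 \cdot 2^{2} \left(-60\right) = 4 \cdot 4 \left(-60\right) = 16 \left(-60\right) = -960$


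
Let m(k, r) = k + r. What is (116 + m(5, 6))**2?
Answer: 16129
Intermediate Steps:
(116 + m(5, 6))**2 = (116 + (5 + 6))**2 = (116 + 11)**2 = 127**2 = 16129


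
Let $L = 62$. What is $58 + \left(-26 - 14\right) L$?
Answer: $-2422$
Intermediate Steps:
$58 + \left(-26 - 14\right) L = 58 + \left(-26 - 14\right) 62 = 58 - 2480 = -2422$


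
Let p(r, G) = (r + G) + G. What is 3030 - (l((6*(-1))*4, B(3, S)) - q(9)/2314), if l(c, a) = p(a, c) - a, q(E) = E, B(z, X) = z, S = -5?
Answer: 7122501/2314 ≈ 3078.0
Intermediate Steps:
p(r, G) = r + 2*G (p(r, G) = (G + r) + G = r + 2*G)
l(c, a) = 2*c (l(c, a) = (a + 2*c) - a = 2*c)
3030 - (l((6*(-1))*4, B(3, S)) - q(9)/2314) = 3030 - (2*((6*(-1))*4) - 9/2314) = 3030 - (2*(-6*4) - 9/2314) = 3030 - (2*(-24) - 1*9/2314) = 3030 - (-48 - 9/2314) = 3030 - 1*(-111081/2314) = 3030 + 111081/2314 = 7122501/2314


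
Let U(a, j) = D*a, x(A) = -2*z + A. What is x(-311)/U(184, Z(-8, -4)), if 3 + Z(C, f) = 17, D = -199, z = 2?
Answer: 315/36616 ≈ 0.0086028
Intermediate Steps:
Z(C, f) = 14 (Z(C, f) = -3 + 17 = 14)
x(A) = -4 + A (x(A) = -2*2 + A = -4 + A)
U(a, j) = -199*a
x(-311)/U(184, Z(-8, -4)) = (-4 - 311)/((-199*184)) = -315/(-36616) = -315*(-1/36616) = 315/36616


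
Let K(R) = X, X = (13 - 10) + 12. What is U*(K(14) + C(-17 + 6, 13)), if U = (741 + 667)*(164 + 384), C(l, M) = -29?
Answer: -10802176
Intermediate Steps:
X = 15 (X = 3 + 12 = 15)
K(R) = 15
U = 771584 (U = 1408*548 = 771584)
U*(K(14) + C(-17 + 6, 13)) = 771584*(15 - 29) = 771584*(-14) = -10802176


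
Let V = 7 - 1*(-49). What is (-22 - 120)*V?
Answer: -7952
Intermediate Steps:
V = 56 (V = 7 + 49 = 56)
(-22 - 120)*V = (-22 - 120)*56 = -142*56 = -7952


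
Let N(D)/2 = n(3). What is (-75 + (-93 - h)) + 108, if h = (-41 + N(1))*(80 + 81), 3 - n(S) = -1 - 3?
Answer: 4287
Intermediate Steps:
n(S) = 7 (n(S) = 3 - (-1 - 3) = 3 - 1*(-4) = 3 + 4 = 7)
N(D) = 14 (N(D) = 2*7 = 14)
h = -4347 (h = (-41 + 14)*(80 + 81) = -27*161 = -4347)
(-75 + (-93 - h)) + 108 = (-75 + (-93 - 1*(-4347))) + 108 = (-75 + (-93 + 4347)) + 108 = (-75 + 4254) + 108 = 4179 + 108 = 4287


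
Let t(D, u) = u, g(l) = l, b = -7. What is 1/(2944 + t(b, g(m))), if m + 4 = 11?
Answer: 1/2951 ≈ 0.00033887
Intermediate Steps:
m = 7 (m = -4 + 11 = 7)
1/(2944 + t(b, g(m))) = 1/(2944 + 7) = 1/2951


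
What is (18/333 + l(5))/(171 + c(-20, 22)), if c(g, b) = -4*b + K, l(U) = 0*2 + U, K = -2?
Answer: 187/2997 ≈ 0.062396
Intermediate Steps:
l(U) = U (l(U) = 0 + U = U)
c(g, b) = -2 - 4*b (c(g, b) = -4*b - 2 = -2 - 4*b)
(18/333 + l(5))/(171 + c(-20, 22)) = (18/333 + 5)/(171 + (-2 - 4*22)) = (18*(1/333) + 5)/(171 + (-2 - 88)) = (2/37 + 5)/(171 - 90) = (187/37)/81 = (187/37)*(1/81) = 187/2997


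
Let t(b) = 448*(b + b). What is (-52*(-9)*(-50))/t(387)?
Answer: -325/4816 ≈ -0.067483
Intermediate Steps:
t(b) = 896*b (t(b) = 448*(2*b) = 896*b)
(-52*(-9)*(-50))/t(387) = (-52*(-9)*(-50))/((896*387)) = (468*(-50))/346752 = -23400*1/346752 = -325/4816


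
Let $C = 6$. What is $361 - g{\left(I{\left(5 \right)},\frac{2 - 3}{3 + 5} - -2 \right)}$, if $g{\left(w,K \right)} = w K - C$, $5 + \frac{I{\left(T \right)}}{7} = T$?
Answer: $367$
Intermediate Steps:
$I{\left(T \right)} = -35 + 7 T$
$g{\left(w,K \right)} = -6 + K w$ ($g{\left(w,K \right)} = w K - 6 = K w - 6 = -6 + K w$)
$361 - g{\left(I{\left(5 \right)},\frac{2 - 3}{3 + 5} - -2 \right)} = 361 - \left(-6 + \left(\frac{2 - 3}{3 + 5} - -2\right) \left(-35 + 7 \cdot 5\right)\right) = 361 - \left(-6 + \left(- \frac{1}{8} + 2\right) \left(-35 + 35\right)\right) = 361 - \left(-6 + \left(\left(-1\right) \frac{1}{8} + 2\right) 0\right) = 361 - \left(-6 + \left(- \frac{1}{8} + 2\right) 0\right) = 361 - \left(-6 + \frac{15}{8} \cdot 0\right) = 361 - \left(-6 + 0\right) = 361 - -6 = 361 + 6 = 367$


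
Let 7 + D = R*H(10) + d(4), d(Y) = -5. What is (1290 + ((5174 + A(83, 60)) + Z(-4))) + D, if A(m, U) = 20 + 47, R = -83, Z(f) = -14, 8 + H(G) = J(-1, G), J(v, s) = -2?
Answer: 7335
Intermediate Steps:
H(G) = -10 (H(G) = -8 - 2 = -10)
A(m, U) = 67
D = 818 (D = -7 + (-83*(-10) - 5) = -7 + (830 - 5) = -7 + 825 = 818)
(1290 + ((5174 + A(83, 60)) + Z(-4))) + D = (1290 + ((5174 + 67) - 14)) + 818 = (1290 + (5241 - 14)) + 818 = (1290 + 5227) + 818 = 6517 + 818 = 7335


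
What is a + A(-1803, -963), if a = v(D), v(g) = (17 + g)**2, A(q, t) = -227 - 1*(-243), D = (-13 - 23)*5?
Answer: 26585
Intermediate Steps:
D = -180 (D = -36*5 = -180)
A(q, t) = 16 (A(q, t) = -227 + 243 = 16)
a = 26569 (a = (17 - 180)**2 = (-163)**2 = 26569)
a + A(-1803, -963) = 26569 + 16 = 26585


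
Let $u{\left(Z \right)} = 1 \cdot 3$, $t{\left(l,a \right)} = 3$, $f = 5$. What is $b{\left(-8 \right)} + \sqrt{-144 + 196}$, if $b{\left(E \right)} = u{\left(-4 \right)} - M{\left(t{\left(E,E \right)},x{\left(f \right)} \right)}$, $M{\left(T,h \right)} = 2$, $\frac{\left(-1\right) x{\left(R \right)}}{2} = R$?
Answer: $1 + 2 \sqrt{13} \approx 8.2111$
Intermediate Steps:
$u{\left(Z \right)} = 3$
$x{\left(R \right)} = - 2 R$
$b{\left(E \right)} = 1$ ($b{\left(E \right)} = 3 - 2 = 1$)
$b{\left(-8 \right)} + \sqrt{-144 + 196} = 1 + \sqrt{-144 + 196} = 1 + \sqrt{52} = 1 + 2 \sqrt{13}$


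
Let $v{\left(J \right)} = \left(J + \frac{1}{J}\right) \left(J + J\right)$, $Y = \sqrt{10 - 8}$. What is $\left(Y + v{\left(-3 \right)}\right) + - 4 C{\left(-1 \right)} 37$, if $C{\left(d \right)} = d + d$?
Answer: $316 + \sqrt{2} \approx 317.41$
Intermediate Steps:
$Y = \sqrt{2} \approx 1.4142$
$v{\left(J \right)} = 2 J \left(J + \frac{1}{J}\right)$ ($v{\left(J \right)} = \left(J + \frac{1}{J}\right) 2 J = 2 J \left(J + \frac{1}{J}\right)$)
$C{\left(d \right)} = 2 d$
$\left(Y + v{\left(-3 \right)}\right) + - 4 C{\left(-1 \right)} 37 = \left(\sqrt{2} + \left(2 + 2 \left(-3\right)^{2}\right)\right) + - 4 \cdot 2 \left(-1\right) 37 = \left(\sqrt{2} + \left(2 + 2 \cdot 9\right)\right) + \left(-4\right) \left(-2\right) 37 = \left(\sqrt{2} + \left(2 + 18\right)\right) + 8 \cdot 37 = \left(\sqrt{2} + 20\right) + 296 = \left(20 + \sqrt{2}\right) + 296 = 316 + \sqrt{2}$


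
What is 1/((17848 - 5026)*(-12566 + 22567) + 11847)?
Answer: 1/128244669 ≈ 7.7976e-9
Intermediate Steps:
1/((17848 - 5026)*(-12566 + 22567) + 11847) = 1/(12822*10001 + 11847) = 1/(128232822 + 11847) = 1/128244669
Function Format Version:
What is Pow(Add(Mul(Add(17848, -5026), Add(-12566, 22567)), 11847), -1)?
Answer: Rational(1, 128244669) ≈ 7.7976e-9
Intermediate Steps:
Pow(Add(Mul(Add(17848, -5026), Add(-12566, 22567)), 11847), -1) = Pow(Add(Mul(12822, 10001), 11847), -1) = Pow(Add(128232822, 11847), -1) = Pow(128244669, -1) = Rational(1, 128244669)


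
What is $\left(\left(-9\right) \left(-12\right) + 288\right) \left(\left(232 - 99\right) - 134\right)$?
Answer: $-396$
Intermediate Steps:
$\left(\left(-9\right) \left(-12\right) + 288\right) \left(\left(232 - 99\right) - 134\right) = \left(108 + 288\right) \left(\left(232 - 99\right) - 134\right) = 396 \left(133 - 134\right) = 396 \left(-1\right) = -396$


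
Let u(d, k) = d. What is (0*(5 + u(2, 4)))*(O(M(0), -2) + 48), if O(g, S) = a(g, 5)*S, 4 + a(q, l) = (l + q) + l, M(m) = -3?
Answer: 0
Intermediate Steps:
a(q, l) = -4 + q + 2*l (a(q, l) = -4 + ((l + q) + l) = -4 + (q + 2*l) = -4 + q + 2*l)
O(g, S) = S*(6 + g) (O(g, S) = (-4 + g + 2*5)*S = (-4 + g + 10)*S = (6 + g)*S = S*(6 + g))
(0*(5 + u(2, 4)))*(O(M(0), -2) + 48) = (0*(5 + 2))*(-2*(6 - 3) + 48) = (0*7)*(-2*3 + 48) = 0*(-6 + 48) = 0*42 = 0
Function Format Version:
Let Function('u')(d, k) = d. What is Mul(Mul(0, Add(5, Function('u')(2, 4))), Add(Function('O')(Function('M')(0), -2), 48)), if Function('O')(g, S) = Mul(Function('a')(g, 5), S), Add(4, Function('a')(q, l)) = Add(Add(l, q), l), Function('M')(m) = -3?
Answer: 0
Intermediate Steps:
Function('a')(q, l) = Add(-4, q, Mul(2, l)) (Function('a')(q, l) = Add(-4, Add(Add(l, q), l)) = Add(-4, Add(q, Mul(2, l))) = Add(-4, q, Mul(2, l)))
Function('O')(g, S) = Mul(S, Add(6, g)) (Function('O')(g, S) = Mul(Add(-4, g, Mul(2, 5)), S) = Mul(Add(-4, g, 10), S) = Mul(Add(6, g), S) = Mul(S, Add(6, g)))
Mul(Mul(0, Add(5, Function('u')(2, 4))), Add(Function('O')(Function('M')(0), -2), 48)) = Mul(Mul(0, Add(5, 2)), Add(Mul(-2, Add(6, -3)), 48)) = Mul(Mul(0, 7), Add(Mul(-2, 3), 48)) = Mul(0, Add(-6, 48)) = Mul(0, 42) = 0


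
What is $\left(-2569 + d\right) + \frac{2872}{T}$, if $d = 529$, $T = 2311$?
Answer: $- \frac{4711568}{2311} \approx -2038.8$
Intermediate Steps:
$\left(-2569 + d\right) + \frac{2872}{T} = \left(-2569 + 529\right) + \frac{2872}{2311} = -2040 + 2872 \cdot \frac{1}{2311} = -2040 + \frac{2872}{2311} = - \frac{4711568}{2311}$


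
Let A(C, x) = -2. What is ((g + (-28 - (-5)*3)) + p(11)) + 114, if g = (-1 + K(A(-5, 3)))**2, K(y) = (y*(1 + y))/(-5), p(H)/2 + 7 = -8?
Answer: 1824/25 ≈ 72.960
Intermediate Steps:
p(H) = -30 (p(H) = -14 + 2*(-8) = -14 - 16 = -30)
K(y) = -y*(1 + y)/5 (K(y) = (y*(1 + y))*(-1/5) = -y*(1 + y)/5)
g = 49/25 (g = (-1 - 1/5*(-2)*(1 - 2))**2 = (-1 - 1/5*(-2)*(-1))**2 = (-1 - 2/5)**2 = (-7/5)**2 = 49/25 ≈ 1.9600)
((g + (-28 - (-5)*3)) + p(11)) + 114 = ((49/25 + (-28 - (-5)*3)) - 30) + 114 = ((49/25 + (-28 - 1*(-15))) - 30) + 114 = ((49/25 + (-28 + 15)) - 30) + 114 = ((49/25 - 13) - 30) + 114 = (-276/25 - 30) + 114 = -1026/25 + 114 = 1824/25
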